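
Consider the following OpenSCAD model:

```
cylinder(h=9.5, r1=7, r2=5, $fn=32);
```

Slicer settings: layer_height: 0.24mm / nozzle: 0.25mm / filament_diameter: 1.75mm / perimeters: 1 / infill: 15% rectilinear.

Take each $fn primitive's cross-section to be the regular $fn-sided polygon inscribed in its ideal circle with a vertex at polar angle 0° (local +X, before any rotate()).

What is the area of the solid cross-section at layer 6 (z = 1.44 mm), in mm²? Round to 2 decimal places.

At z = 1.44 mm: the cone: at t=0.152 of its height the radius interpolates to r₁+(r₂−r₁)t = 6.697, giving a regular 32-gon of that circumradius (area = (32/2)·6.697²·sin(360°/32) = 139.99 mm²). Overall, the cross-section is a single solid region. Net area = 139.99 mm².

139.99 mm²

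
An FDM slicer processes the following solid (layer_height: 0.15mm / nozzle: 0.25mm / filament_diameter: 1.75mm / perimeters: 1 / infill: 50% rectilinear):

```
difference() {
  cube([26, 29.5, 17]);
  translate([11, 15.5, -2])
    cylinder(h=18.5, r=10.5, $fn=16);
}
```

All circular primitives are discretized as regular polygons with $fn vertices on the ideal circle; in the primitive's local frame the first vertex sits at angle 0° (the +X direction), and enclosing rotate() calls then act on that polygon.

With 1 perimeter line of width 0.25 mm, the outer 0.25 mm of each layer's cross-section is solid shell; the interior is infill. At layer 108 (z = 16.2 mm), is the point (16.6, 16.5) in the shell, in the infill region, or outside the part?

outside

At z = 16.2 mm: the 26×29.5 cube contributes its full rectangle; the cylinder at (11, 15.5): section is a regular 16-gon, circumradius r=10.5; Taking the first minus the rest: starting from the 26×29.5 cube, the r=10.5 cylinder at (11, 15.5) lies wholly inside it (removes its full 337.53 mm² and its 65.55 mm outline becomes a hole wall) — 1 connected region with 1 hole. Overall, the cross-section is one region with 1 hole. The nearest boundary edge runs (21.50, 15.50)→(20.70, 19.52); distance from the point to it = 4.61 mm. The point is not inside any of the regions above, so it lies outside the cross-section (4.61 mm from the nearest boundary).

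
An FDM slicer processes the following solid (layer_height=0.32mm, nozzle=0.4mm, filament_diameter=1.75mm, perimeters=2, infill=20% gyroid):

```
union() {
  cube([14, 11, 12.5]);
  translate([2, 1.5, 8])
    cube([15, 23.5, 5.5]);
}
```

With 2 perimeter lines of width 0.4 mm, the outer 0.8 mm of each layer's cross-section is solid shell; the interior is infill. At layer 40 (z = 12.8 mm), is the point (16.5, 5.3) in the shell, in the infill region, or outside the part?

At z = 12.8 mm: the cube does not reach this height (z outside [0, 12.5]); the 15×23.5 cube at (2, 1.5) contributes its full rectangle; Taking the union: only the 15×23.5 cube at (2, 1.5) is present, so the union is just that shape — 1 connected region. Overall, the cross-section is a single solid region. The nearest boundary edge runs (17.00, 1.50)→(17.00, 25.00); distance from the point to it = 0.50 mm. The point is inside the cross-section, 0.50 mm from the nearest boundary — within the 0.8 mm shell band (2 × 0.4).

shell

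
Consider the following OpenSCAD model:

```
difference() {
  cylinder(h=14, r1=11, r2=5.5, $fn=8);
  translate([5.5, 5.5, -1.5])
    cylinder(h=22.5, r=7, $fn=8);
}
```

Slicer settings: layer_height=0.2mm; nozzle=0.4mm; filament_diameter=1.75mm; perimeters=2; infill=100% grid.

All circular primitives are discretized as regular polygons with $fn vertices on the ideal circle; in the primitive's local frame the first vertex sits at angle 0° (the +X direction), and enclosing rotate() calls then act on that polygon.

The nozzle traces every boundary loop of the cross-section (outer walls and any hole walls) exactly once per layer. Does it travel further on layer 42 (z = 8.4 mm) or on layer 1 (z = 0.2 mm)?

Layer 42 (z = 8.4): the cone: at t=0.600 of its height the radius interpolates to r₁+(r₂−r₁)t = 7.700, giving a regular 8-gon of that circumradius (perimeter = 2·8·7.700·sin(180°/8) = 47.15 mm); the r=7 cylinder at (5.5, 5.5) gives a regular 8-gon of circumradius 7 (constant along its height) (perimeter = 2·8·7.000·sin(180°/8) = 42.86 mm); Taking the first minus the rest: starting from the cone, the r=7 cylinder at (5.5, 5.5) partially overlaps it — only the 50.74 mm² overlap (of its 138.59 mm²) is removed, clipping the outline — boundary = 48.66 mm. So its perimeter = 48.66 mm. Layer 1 (z = 0.2): the cone (r1=11→r2=5.5) has section circumradius 10.921 here — a regular 8-gon (perimeter = 2·8·10.921·sin(180°/8) = 66.87 mm); the r=7 cylinder at (5.5, 5.5) contributes a regular 8-gon of circumradius 7 (perimeter = 2·8·7.000·sin(180°/8) = 42.86 mm); Subtracting the remaining from the first: starting from the cone, the r=7 cylinder at (5.5, 5.5) partially overlaps it — only the 92.98 mm² overlap (of its 138.59 mm²) is removed, clipping the outline — boundary = 74.05 mm. So its perimeter = 74.05 mm. Layer 1 is larger (74.05 vs 48.66 mm).

layer 1 (z = 0.2 mm)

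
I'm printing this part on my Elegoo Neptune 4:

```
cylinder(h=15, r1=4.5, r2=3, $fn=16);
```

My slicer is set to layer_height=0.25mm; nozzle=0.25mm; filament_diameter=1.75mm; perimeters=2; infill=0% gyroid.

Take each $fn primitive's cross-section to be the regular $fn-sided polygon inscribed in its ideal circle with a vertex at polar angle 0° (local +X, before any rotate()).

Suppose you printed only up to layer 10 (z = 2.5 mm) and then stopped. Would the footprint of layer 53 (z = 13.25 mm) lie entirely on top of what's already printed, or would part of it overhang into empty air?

Compare the two slices. At z = 2.5: the cone contributes a regular 16-gon of circumradius 4.250 (interpolated between r1=4.5 and r2=3 at t=0.167) (area = (16/2)·4.250²·sin(360°/16) = 55.30 mm²). At z = 13.25: the cone (r1=4.5→r2=3) has section circumradius 3.175 here — a regular 16-gon (area = (16/2)·3.175²·sin(360°/16) = 30.86 mm²). Checking containment: the cross-section at z = 13.25 is a subset of the cross-section at z = 2.5.

entirely on top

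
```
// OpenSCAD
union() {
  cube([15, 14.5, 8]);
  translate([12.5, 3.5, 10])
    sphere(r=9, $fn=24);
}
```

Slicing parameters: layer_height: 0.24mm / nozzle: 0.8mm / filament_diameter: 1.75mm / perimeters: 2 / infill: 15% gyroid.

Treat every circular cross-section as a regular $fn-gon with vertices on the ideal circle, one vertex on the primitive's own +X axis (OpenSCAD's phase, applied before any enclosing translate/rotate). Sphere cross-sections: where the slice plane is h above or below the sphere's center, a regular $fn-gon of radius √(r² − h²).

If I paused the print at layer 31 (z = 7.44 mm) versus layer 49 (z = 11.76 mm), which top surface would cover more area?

Layer 31 (z = 7.44): the 15×14.5 cube contributes its full rectangle (area 217.50 mm²); the r=9 sphere at (12.5, 3.5) slices to a regular 24-gon of circumradius 8.628 (√(r²−h²) with h=2.56 from center) (area = (24/2)·8.628²·sin(360°/24) = 231.22 mm²); Merging all regions: the regions partially overlap — summed areas 448.72 mm² minus the doubly-counted overlap 116.87 mm² gives 331.85 mm² — area = 331.85 mm². So its area = 331.85 mm². Layer 49 (z = 11.76): the cube is not intersected at this z (z outside [0, 8]); the r=9 sphere at (12.5, 3.5) contributes a regular 24-gon of circumradius √(9²−1.76²) = 8.826 (area = (24/2)·8.826²·sin(360°/24) = 241.95 mm²); Combining (union): only the r=9 sphere at (12.5, 3.5) is present, so the union is just that shape — area = 241.95 mm². So its area = 241.95 mm². Layer 31 is larger (331.85 vs 241.95 mm²).

layer 31 (z = 7.44 mm)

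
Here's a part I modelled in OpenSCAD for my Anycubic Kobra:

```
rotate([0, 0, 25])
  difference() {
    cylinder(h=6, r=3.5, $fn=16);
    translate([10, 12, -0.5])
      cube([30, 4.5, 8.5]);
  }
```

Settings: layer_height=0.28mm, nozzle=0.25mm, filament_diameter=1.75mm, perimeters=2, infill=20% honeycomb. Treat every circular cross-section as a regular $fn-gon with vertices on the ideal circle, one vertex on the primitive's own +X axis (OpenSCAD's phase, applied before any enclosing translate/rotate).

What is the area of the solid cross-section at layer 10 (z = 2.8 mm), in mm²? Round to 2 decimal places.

At z = 2.8 mm: the r=3.5 cylinder contributes a regular 16-gon of circumradius 3.5 (area = (16/2)·3.500²·sin(360°/16) = 37.50 mm²); the cube at (10, 12) is present — its section is the full 30×4.5 rectangle (area 135.00 mm²); Subtracting the remaining from the first: starting from the r=3.5 cylinder (37.50 mm²), the 30×4.5 cube at (10, 12) misses the remaining region (no effect) — area = 37.50 mm²; (whole slice rotated 25° about Z — lengths, areas and connectivity unchanged). Overall, the cross-section is a single solid region. Net area = 37.50 mm².

37.50 mm²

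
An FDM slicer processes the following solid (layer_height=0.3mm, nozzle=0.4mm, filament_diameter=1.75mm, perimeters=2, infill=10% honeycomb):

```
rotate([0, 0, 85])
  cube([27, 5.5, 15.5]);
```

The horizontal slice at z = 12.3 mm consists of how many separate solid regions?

At z = 12.3 mm: the cube is present — its section is the full 27×5.5 rectangle; (whole slice rotated 85° about Z — lengths, areas and connectivity unchanged). The result has 1 disconnected region.

1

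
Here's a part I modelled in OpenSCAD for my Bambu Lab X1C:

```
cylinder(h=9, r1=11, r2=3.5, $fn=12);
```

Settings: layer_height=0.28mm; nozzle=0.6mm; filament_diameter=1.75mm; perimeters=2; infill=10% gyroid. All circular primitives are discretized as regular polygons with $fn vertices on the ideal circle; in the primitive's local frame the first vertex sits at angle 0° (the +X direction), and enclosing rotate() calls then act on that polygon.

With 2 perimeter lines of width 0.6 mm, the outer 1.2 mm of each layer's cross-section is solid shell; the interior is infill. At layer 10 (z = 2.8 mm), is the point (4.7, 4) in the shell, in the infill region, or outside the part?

At z = 2.8 mm: the cone (r1=11→r2=3.5) has section circumradius 8.667 here — a regular 12-gon. Overall, the cross-section is a single solid region. The nearest boundary edge runs (7.51, 4.33)→(4.33, 7.51); distance from the point to it = 2.22 mm. The point is inside the cross-section and 2.22 mm from the nearest boundary — more than the 1.2 mm shell width (2 × 0.6), so it's in the infill interior.

infill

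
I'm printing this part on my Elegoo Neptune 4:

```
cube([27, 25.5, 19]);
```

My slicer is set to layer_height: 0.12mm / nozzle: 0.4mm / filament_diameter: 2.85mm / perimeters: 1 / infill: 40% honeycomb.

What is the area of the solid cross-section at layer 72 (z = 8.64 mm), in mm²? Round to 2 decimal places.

688.50 mm²

At z = 8.64 mm: the 27×25.5 cube contributes its full rectangle (area 688.50 mm²). Overall, the cross-section is a single solid region. Net area = 688.50 mm².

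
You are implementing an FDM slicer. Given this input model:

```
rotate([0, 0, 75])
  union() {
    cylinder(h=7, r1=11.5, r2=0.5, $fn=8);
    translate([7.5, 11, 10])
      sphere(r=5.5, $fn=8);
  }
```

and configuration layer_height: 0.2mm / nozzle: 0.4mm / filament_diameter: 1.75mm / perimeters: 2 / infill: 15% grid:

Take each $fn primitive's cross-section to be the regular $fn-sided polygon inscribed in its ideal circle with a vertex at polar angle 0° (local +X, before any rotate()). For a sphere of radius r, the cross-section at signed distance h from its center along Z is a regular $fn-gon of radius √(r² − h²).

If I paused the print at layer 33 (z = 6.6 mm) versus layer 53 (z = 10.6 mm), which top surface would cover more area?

layer 53 (z = 10.6 mm)

Layer 33 (z = 6.6): the cone contributes a regular 8-gon of circumradius 1.129 (interpolated between r1=11.5 and r2=0.5 at t=0.943) (area = (8/2)·1.129²·sin(360°/8) = 3.60 mm²); the r=5.5 sphere at (7.5, 11) contributes a regular 8-gon of circumradius √(5.5²−3.4²) = 4.323 (area = (8/2)·4.323²·sin(360°/8) = 52.86 mm²); Merging all regions: the 2 present regions are separate (no shared area or edge), so areas and boundary lengths simply add and each stays a separate island — area = 56.47 mm²; (whole slice rotated 75° about Z — lengths, areas and connectivity unchanged). So its area = 56.47 mm². Layer 53 (z = 10.6): the cone is not intersected at this z (z outside [0, 7]); the r=5.5 sphere at (7.5, 11) slices to a regular 8-gon of circumradius 5.467 (√(r²−h²) with h=0.6 from center) (area = (8/2)·5.467²·sin(360°/8) = 84.54 mm²); Merging all regions: only the r=5.5 sphere at (7.5, 11) is present, so the union is just that shape — area = 84.54 mm²; (rotated 75° about Z; rotation is an isometry so areas/perimeters/island counts are preserved). So its area = 84.54 mm². Layer 53 is larger (84.54 vs 56.47 mm²).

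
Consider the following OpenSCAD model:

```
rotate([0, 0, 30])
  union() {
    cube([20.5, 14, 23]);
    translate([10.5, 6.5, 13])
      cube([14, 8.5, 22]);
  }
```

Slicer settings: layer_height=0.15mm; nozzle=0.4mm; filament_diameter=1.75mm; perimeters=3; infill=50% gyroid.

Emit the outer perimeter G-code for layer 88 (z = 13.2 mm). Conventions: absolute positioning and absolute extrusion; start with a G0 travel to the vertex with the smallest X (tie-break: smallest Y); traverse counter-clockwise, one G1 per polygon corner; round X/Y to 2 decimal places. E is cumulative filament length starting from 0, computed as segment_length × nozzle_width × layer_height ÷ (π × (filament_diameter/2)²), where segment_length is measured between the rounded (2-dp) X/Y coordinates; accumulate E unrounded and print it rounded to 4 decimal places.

G0 X-7.00 Y12.12 Z13.20
G1 X0.00 Y0.00 E0.3491
G1 X17.75 Y10.25 E0.8604
G1 X14.50 Y15.88 E1.0226
G1 X17.97 Y17.88 E1.1225
G1 X13.72 Y25.24 E1.3345
G1 X1.59 Y18.24 E1.6839
G1 X2.09 Y17.37 E1.7089
G1 X-7.00 Y12.12 E1.9707

At z = 13.2 mm: the 20.5×14 cube contributes its full rectangle; the cube at (10.5, 6.5) is present — its section is the full 14×8.5 rectangle; Merging all regions: the regions partially overlap (shared area 75.00 mm²), so overlapping operands fuse into one piece — 1 connected region; (whole slice rotated 30° about Z — lengths, areas and connectivity unchanged). The outline is a single polygon with 8 vertices. Extrusion per mm of travel: 0.4 × 0.15 / (π × 0.875²) = 0.024945. Accumulating E over each segment gives final E = 1.9707.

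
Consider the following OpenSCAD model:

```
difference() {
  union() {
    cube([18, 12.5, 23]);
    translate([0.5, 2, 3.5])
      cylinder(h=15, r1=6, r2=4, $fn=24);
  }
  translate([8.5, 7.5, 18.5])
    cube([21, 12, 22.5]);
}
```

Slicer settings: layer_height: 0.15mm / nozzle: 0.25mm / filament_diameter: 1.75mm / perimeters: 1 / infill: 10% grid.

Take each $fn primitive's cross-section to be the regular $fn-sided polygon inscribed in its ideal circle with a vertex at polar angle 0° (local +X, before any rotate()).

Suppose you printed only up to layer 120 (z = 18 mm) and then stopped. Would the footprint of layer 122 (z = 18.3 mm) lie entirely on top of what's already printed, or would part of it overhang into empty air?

Compare the two slices. At z = 18: the 18×12.5 cube contributes its full rectangle (area 225.00 mm²); the cone at (0.5, 2): at t=0.967 of its height the radius interpolates to r₁+(r₂−r₁)t = 4.067, giving a regular 24-gon of that circumradius (area = (24/2)·4.067²·sin(360°/24) = 51.36 mm²); Merging all regions: the regions partially overlap — summed areas 276.36 mm² minus the doubly-counted overlap 23.60 mm² gives 252.76 mm² — area = 252.76 mm²; the cube at (8.5, 7.5) is not intersected at this z (z outside [18.5, 41]); Subtracting the remaining from the first: none of the subtracted shapes is present at this height, so the result so far is unchanged — area = 252.76 mm². At z = 18.3: the cube is present — its section is the full 18×12.5 rectangle (area 225.00 mm²); the cone at (0.5, 2) (r1=6→r2=4) has section circumradius 4.027 here — a regular 24-gon (area = (24/2)·4.027²·sin(360°/24) = 50.36 mm²); Combining (union): the regions partially overlap — summed areas 275.36 mm² minus the doubly-counted overlap 23.25 mm² gives 252.11 mm² — area = 252.11 mm²; the cube at (8.5, 7.5) is not intersected at this z (z outside [18.5, 41]); Subtracting the remaining from the first: none of the subtracted shapes is present at this height, so that combined region is unchanged — area = 252.11 mm². Checking containment: the cross-section at z = 18.3 is a subset of the cross-section at z = 18.

entirely on top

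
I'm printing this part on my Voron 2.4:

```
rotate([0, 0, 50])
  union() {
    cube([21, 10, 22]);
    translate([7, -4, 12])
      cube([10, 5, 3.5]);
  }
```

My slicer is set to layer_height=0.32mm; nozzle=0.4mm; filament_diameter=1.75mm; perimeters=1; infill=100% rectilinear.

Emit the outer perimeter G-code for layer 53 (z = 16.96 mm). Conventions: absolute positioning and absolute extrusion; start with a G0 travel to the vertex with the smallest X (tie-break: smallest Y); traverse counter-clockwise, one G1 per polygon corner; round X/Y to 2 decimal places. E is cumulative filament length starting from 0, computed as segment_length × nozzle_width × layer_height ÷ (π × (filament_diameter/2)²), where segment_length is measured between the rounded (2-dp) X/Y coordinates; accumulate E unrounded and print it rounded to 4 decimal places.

G0 X-7.66 Y6.43 Z16.96
G1 X0.00 Y0.00 E0.5322
G1 X13.50 Y16.09 E1.6499
G1 X5.84 Y22.51 E2.1818
G1 X-7.66 Y6.43 E3.2991

At z = 16.96 mm: the 21×10 cube contributes its full rectangle; the cube at (7, -4) is not intersected at this z (z outside [12, 15.5]); Merging all regions: only the 21×10 cube is present, so the union is just that shape — 1 connected region; (rotated 50° about Z; rotation is an isometry so areas/perimeters/island counts are preserved). The outline is a single polygon with 4 vertices. Extrusion per mm of travel: 0.4 × 0.32 / (π × 0.875²) = 0.053216. Accumulating E over each segment gives final E = 3.2991.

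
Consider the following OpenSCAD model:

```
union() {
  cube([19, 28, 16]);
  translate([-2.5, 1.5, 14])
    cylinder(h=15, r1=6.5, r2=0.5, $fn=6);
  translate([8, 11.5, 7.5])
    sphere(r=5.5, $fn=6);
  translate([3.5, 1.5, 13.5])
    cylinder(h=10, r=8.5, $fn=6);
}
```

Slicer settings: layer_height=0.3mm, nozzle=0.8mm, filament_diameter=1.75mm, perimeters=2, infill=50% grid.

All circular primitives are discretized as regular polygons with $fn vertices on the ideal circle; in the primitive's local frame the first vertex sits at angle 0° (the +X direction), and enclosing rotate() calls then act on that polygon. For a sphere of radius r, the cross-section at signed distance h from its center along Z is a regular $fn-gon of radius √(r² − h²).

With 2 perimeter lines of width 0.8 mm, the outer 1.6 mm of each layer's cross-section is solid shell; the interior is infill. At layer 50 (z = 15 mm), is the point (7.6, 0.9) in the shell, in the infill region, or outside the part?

infill

At z = 15 mm: the cube is present — its section is the full 19×28 rectangle; the cone at (-2.5, 1.5): at t=0.067 of its height the radius interpolates to r₁+(r₂−r₁)t = 6.100, giving a regular 6-gon of that circumradius; the sphere at (8, 11.5) does not reach this height (|z−center|=7.500 > r=5.5); the r=8.5 cylinder at (3.5, 1.5) gives a regular 6-gon of circumradius 8.5 (constant along its height); Combining (union): the regions partially overlap (shared area 148.68 mm²), so overlapping operands fuse into one piece — 1 connected region. Overall, the cross-section is a single solid region. The nearest boundary edge runs (11.13, 0.00)→(7.75, -5.86); distance from the point to it = 3.51 mm. The point is inside the cross-section and 3.51 mm from the nearest boundary — more than the 1.6 mm shell width (2 × 0.8), so it's in the infill interior.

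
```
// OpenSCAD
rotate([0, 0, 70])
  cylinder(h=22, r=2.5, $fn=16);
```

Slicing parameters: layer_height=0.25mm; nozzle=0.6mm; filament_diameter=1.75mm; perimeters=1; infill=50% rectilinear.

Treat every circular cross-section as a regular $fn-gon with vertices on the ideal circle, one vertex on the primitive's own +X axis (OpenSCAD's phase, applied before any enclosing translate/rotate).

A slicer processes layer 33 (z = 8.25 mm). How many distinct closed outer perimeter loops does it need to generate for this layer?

1

At z = 8.25 mm: the cylinder: section is a regular 16-gon, circumradius r=2.5; (rotated 70° about Z; rotation is an isometry so areas/perimeters/island counts are preserved). The result has 1 disconnected region.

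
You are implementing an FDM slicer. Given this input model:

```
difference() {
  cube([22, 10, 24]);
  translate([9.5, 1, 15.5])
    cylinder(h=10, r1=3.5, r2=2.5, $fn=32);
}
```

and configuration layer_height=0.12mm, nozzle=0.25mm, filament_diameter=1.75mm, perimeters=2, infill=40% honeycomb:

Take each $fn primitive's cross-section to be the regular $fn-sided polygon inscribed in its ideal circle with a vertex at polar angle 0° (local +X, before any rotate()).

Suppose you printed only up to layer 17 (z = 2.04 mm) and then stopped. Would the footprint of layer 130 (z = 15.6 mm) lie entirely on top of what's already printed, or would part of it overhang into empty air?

Compare the two slices. At z = 2.04: the cube is present — its section is the full 22×10 rectangle (area 220.00 mm²); the cone at (9.5, 1) is not intersected at this z (z outside [15.5, 25.5]); Taking the first minus the rest: none of the subtracted shapes is present at this height, so the 22×10 cube is unchanged — area = 220.00 mm². At z = 15.6: the 22×10 cube contributes its full rectangle (area 220.00 mm²); the cone at (9.5, 1) contributes a regular 32-gon of circumradius 3.490 (interpolated between r1=3.5 and r2=2.5 at t=0.010) (area = (32/2)·3.490²·sin(360°/32) = 38.02 mm²); Subtracting the remaining from the first: starting from the 22×10 cube (220.00 mm²), the cone at (9.5, 1) partially overlaps it — only the 25.87 mm² overlap (of its 38.02 mm²) is removed, clipping the outline — area = 194.13 mm². Checking containment: the cross-section at z = 15.6 is a subset of the cross-section at z = 2.04.

entirely on top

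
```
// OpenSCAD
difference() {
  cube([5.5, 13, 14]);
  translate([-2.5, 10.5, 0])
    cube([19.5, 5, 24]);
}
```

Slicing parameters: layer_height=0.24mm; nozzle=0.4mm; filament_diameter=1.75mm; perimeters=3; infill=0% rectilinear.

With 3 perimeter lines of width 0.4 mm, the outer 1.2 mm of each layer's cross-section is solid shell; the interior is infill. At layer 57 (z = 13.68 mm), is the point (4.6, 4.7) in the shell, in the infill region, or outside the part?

shell

At z = 13.68 mm: the cube is present — its section is the full 5.5×13 rectangle; the cube at (-2.5, 10.5) is present — its section is the full 19.5×5 rectangle; After the difference (first − rest): starting from the 5.5×13 cube, the 19.5×5 cube at (-2.5, 10.5) partially overlaps it — only the 13.75 mm² overlap (of its 97.50 mm²) is removed, clipping the outline — 1 connected region. Overall, the cross-section is a single solid region. The nearest boundary edge runs (5.50, 10.50)→(5.50, 0.00); distance from the point to it = 0.90 mm. The point is inside the cross-section, 0.90 mm from the nearest boundary — within the 1.2 mm shell band (3 × 0.4).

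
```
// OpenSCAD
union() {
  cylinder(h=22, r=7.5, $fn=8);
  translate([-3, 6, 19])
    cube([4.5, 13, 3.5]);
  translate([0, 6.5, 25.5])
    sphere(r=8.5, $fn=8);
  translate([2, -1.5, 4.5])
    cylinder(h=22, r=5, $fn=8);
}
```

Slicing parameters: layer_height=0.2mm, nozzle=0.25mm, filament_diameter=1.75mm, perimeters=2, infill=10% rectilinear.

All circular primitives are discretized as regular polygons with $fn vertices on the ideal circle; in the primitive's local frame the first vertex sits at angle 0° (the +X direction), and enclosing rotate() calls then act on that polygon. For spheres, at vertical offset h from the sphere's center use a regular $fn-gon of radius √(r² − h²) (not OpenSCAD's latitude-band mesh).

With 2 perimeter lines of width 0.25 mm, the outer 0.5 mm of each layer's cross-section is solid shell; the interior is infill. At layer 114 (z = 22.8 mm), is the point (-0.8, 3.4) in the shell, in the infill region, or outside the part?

At z = 22.8 mm: the cylinder does not reach this height (z outside [0, 22]); the cube at (-3, 6) does not reach this height (z outside [19, 22.5]); the r=8.5 sphere at (0, 6.5) contributes a regular 8-gon of circumradius √(8.5²−2.7²) = 8.060; the cylinder at (2, -1.5): section is a regular 8-gon, circumradius r=5; Combining (union): the regions partially overlap (shared area 25.56 mm²), so overlapping operands fuse into one piece — 1 connected region. Overall, the cross-section is a single solid region. The nearest boundary edge runs (-3.00, -1.50)→(-2.58, -0.49); distance from the point to it = 4.28 mm. The point is inside the cross-section and 4.28 mm from the nearest boundary — more than the 0.5 mm shell width (2 × 0.25), so it's in the infill interior.

infill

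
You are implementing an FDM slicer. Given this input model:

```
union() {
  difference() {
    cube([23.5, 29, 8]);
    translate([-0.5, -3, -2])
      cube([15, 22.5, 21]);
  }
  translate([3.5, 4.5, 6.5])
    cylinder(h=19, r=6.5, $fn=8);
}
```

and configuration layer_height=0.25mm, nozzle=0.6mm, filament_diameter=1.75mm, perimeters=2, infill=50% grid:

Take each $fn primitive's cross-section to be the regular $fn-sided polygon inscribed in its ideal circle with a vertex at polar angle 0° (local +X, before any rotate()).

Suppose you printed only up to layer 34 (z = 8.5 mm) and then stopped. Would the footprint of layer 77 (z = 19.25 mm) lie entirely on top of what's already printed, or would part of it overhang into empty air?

entirely on top

Compare the two slices. At z = 8.5: the cube does not reach this height (z outside [0, 8]); the 15×22.5 cube at (-0.5, -3) contributes its full rectangle (area 337.50 mm²); Subtracting the remaining from the first: the first operand is absent here, so nothing remains; the cylinder at (3.5, 4.5): section is a regular 8-gon, circumradius r=6.5 (area = (8/2)·6.500²·sin(360°/8) = 119.50 mm²); Taking the union: only the r=6.5 cylinder at (3.5, 4.5) is present, so the union is just that shape — area = 119.50 mm². At z = 19.25: the cube does not reach this height (z outside [0, 8]); the cube at (-0.5, -3) is absent (z outside [-2, 19]); After the difference (first − rest): the first operand is absent here, so nothing remains; the cylinder at (3.5, 4.5): section is a regular 8-gon, circumradius r=6.5 (area = (8/2)·6.500²·sin(360°/8) = 119.50 mm²); Merging all regions: only the r=6.5 cylinder at (3.5, 4.5) is present, so the union is just that shape — area = 119.50 mm². Checking containment: the cross-section at z = 19.25 is a subset of the cross-section at z = 8.5.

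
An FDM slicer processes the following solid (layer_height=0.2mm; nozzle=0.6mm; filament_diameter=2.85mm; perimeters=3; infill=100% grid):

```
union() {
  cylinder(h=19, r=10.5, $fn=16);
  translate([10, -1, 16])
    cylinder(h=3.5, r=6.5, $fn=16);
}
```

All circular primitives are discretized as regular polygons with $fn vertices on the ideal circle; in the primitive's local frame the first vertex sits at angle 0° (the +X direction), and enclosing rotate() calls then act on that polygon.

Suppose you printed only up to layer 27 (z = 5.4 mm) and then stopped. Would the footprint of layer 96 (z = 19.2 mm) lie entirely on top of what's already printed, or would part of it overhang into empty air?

part overhangs

Compare the two slices. At z = 5.4: the r=10.5 cylinder gives a regular 16-gon of circumradius 10.5 (constant along its height) (area = (16/2)·10.500²·sin(360°/16) = 337.53 mm²); the cylinder at (10, -1) is absent (z outside [16, 19.5]); Combining (union): only the r=10.5 cylinder is present, so the union is just that shape — area = 337.53 mm². At z = 19.2: the cylinder does not reach this height (z outside [0, 19]); the cylinder at (10, -1): section is a regular 16-gon, circumradius r=6.5 (area = (16/2)·6.500²·sin(360°/16) = 129.35 mm²); Taking the union: only the r=6.5 cylinder at (10, -1) is present, so the union is just that shape — area = 129.35 mm². Checking containment: at z = 19.2 the cross-section extends beyond the z = 5.4 cross-section by about 69.38 mm².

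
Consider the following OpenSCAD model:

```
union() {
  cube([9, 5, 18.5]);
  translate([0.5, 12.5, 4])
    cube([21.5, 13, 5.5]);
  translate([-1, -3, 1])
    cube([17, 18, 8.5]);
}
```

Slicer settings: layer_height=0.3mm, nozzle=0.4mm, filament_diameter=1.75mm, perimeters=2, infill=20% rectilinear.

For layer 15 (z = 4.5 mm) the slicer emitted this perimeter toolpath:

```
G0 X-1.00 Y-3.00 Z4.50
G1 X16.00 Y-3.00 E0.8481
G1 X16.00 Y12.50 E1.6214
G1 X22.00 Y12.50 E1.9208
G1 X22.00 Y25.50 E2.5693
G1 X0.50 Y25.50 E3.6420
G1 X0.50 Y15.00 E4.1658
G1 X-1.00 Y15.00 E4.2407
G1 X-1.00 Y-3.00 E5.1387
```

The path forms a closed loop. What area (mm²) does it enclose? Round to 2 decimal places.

546.75 mm²

Apply the shoelace formula to the sequence of (X, Y) vertices; enclosed area = 546.75 mm².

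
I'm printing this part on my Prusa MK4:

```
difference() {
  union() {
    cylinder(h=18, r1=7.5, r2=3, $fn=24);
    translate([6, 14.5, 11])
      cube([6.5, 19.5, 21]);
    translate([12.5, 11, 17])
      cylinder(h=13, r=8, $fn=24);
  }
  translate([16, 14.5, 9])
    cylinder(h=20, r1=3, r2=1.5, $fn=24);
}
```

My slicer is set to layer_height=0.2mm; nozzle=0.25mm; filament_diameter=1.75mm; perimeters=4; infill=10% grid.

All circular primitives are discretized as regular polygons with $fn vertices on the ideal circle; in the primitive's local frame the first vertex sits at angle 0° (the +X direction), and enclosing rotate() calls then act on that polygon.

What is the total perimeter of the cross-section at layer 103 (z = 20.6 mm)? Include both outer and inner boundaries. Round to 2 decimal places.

95.76 mm

At z = 20.6 mm: the cone does not reach this height (z outside [0, 18]); the 6.5×19.5 cube at (6, 14.5) contributes its full rectangle (perimeter 52.00 mm); the r=8 cylinder at (12.5, 11) gives a regular 24-gon of circumradius 8 (constant along its height) (perimeter = 2·24·8.000·sin(180°/24) = 50.12 mm); Combining (union): the regions partially overlap (shared area 22.40 mm²), so the edge portions inside another operand are dropped and the merged outline is re-measured after clipping — boundary = 82.41 mm; the cone at (16, 14.5) contributes a regular 24-gon of circumradius 2.130 (interpolated between r1=3 and r2=1.5 at t=0.580) (perimeter = 2·24·2.130·sin(180°/24) = 13.34 mm); Taking the first minus the rest: starting from the result so far, the cone at (16, 14.5) lies wholly inside it (removes its full 14.09 mm² and its 13.34 mm outline becomes a hole wall) — boundary (outer + 1 inner loop) = 95.76 mm. Overall, the cross-section is one region with 1 hole. Total boundary length (outer + inner) = 95.76 mm.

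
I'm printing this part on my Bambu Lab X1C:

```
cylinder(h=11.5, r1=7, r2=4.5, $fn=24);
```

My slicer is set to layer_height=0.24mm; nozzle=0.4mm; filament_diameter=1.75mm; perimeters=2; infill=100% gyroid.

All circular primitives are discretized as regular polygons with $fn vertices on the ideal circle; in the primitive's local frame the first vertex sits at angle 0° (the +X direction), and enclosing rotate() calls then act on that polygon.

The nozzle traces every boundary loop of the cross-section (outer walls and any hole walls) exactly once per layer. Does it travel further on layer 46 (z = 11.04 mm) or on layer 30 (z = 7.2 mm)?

layer 30 (z = 7.2 mm)

Layer 46 (z = 11.04): the cone: at t=0.960 of its height the radius interpolates to r₁+(r₂−r₁)t = 4.600, giving a regular 24-gon of that circumradius (perimeter = 2·24·4.600·sin(180°/24) = 28.82 mm). So its perimeter = 28.82 mm. Layer 30 (z = 7.2): the cone: at t=0.626 of its height the radius interpolates to r₁+(r₂−r₁)t = 5.435, giving a regular 24-gon of that circumradius (perimeter = 2·24·5.435·sin(180°/24) = 34.05 mm). So its perimeter = 34.05 mm. Layer 30 is larger (34.05 vs 28.82 mm).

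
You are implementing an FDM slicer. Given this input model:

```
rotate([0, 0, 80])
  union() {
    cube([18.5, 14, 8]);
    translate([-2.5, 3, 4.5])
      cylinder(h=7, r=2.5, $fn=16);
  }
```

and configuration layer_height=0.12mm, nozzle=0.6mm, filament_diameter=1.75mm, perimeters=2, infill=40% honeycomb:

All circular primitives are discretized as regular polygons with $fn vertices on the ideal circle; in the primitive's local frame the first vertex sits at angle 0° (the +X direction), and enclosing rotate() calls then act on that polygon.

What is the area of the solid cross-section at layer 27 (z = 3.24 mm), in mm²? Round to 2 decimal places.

At z = 3.24 mm: the cube is present — its section is the full 18.5×14 rectangle (area 259.00 mm²); the cylinder at (-2.5, 3) is not intersected at this z (z outside [4.5, 11.5]); Merging all regions: only the 18.5×14 cube is present, so the union is just that shape — area = 259.00 mm²; (rotated 80° about Z; rotation is an isometry so areas/perimeters/island counts are preserved). Overall, the cross-section is a single solid region. Net area = 259.00 mm².

259.00 mm²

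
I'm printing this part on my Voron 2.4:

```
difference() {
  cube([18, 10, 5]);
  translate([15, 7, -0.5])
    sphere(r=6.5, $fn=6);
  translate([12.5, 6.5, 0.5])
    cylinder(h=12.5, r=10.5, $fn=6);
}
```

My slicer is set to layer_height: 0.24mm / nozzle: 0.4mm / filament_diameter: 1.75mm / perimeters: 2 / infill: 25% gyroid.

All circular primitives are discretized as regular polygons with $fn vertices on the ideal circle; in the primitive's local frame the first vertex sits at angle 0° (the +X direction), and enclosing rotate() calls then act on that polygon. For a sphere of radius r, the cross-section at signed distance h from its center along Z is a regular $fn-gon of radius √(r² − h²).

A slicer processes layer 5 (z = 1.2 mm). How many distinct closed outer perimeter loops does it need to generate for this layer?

At z = 1.2 mm: the 18×10 cube contributes its full rectangle; the r=6.5 sphere at (15, 7) contributes a regular 6-gon of circumradius √(6.5²−1.7²) = 6.274; the r=10.5 cylinder at (12.5, 6.5) contributes a regular 6-gon of circumradius 10.5; Taking the first minus the rest: starting from the 18×10 cube, the r=6.5 sphere at (15, 7) partially overlaps it — only the 67.09 mm² overlap (of its 102.26 mm²) is removed, clipping the outline; the r=10.5 cylinder at (12.5, 6.5) partially overlaps it — only the 77.18 mm² overlap (of its 286.44 mm²) is removed, clipping the outline — 1 connected region. The result has 1 disconnected region.

1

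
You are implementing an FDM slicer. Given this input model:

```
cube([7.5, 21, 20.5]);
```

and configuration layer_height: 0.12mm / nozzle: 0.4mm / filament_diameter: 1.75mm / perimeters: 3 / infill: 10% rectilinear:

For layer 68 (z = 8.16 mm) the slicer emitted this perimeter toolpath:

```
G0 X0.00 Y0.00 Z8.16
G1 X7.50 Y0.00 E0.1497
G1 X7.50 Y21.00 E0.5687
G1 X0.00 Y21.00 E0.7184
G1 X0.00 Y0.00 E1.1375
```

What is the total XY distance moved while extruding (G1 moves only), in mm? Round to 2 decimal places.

57.00 mm

Sum the Euclidean lengths of each G1 segment: total = 57.00 mm.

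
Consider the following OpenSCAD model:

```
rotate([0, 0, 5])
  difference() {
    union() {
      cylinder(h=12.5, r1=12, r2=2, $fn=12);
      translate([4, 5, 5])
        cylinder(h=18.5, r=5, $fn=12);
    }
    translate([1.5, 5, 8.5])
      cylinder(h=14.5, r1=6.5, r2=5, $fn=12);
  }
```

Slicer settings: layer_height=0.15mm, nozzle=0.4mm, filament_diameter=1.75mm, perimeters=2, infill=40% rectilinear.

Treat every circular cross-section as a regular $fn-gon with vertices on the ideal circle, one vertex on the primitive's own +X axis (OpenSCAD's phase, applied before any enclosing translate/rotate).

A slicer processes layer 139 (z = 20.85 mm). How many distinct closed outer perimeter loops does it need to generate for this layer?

At z = 20.85 mm: the cone is absent (z outside [0, 12.5]); the r=5 cylinder at (4, 5) contributes a regular 12-gon of circumradius 5; Combining (union): only the r=5 cylinder at (4, 5) is present, so the union is just that shape — 1 connected region; the cone at (1.5, 5) (r1=6.5→r2=5) has section circumradius 5.222 here — a regular 12-gon; Taking the first minus the rest: starting from the result so far, the cone at (1.5, 5) partially overlaps it — only the 53.60 mm² overlap (of its 81.82 mm²) is removed, clipping the outline — 1 connected region; (rotated 5° about Z; rotation is an isometry so areas/perimeters/island counts are preserved). The result has 1 disconnected region.

1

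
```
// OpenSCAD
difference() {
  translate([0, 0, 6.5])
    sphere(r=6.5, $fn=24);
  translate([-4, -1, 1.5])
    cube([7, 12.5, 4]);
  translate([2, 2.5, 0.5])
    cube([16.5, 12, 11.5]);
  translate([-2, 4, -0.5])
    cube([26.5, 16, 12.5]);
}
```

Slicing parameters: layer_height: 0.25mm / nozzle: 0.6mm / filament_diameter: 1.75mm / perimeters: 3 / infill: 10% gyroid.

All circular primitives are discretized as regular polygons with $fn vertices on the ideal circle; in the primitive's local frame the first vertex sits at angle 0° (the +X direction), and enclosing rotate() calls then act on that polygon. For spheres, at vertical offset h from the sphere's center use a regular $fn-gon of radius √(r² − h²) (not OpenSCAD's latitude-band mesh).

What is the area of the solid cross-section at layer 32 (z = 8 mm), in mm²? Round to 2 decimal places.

At z = 8 mm: the sphere: section is a regular 24-gon, circumradius = √(r²−h²) = √(6.5²−1.5²) = 6.325 (area = (24/2)·6.325²·sin(360°/24) = 124.23 mm²); the cube at (-4, -1) is absent (z outside [1.5, 5.5]); the cube at (2, 2.5) (footprint 16.5×12) is included at this height (area 198.00 mm²); the cube at (-2, 4) is present — its section is the full 26.5×16 rectangle (area 424.00 mm²); After the difference (first − rest): starting from the r=6.5 sphere (124.23 mm²), the 16.5×12 cube at (2, 2.5) partially overlaps it — only the 8.40 mm² overlap (of its 198.00 mm²) is removed, clipping the outline; the 26.5×16 cube at (-2, 4) partially overlaps it — only the 8.73 mm² overlap (of its 424.00 mm²) is removed, clipping the outline — area = 107.10 mm². Overall, the cross-section is a single solid region. Net area = 107.10 mm².

107.10 mm²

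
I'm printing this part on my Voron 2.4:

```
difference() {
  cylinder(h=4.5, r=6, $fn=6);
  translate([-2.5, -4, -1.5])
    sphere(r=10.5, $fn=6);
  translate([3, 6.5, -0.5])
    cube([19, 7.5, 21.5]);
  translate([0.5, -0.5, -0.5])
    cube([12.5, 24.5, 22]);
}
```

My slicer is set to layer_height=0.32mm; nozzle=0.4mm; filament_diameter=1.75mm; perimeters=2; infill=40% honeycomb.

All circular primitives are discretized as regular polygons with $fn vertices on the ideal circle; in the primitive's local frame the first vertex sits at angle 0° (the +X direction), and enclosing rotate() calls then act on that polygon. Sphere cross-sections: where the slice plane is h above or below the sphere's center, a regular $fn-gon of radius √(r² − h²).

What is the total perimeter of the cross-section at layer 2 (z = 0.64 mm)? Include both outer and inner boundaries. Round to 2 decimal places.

At z = 0.64 mm: the r=6 cylinder gives a regular 6-gon of circumradius 6 (constant along its height) (perimeter = 2·6·6.000·sin(180°/6) = 36.00 mm); the r=10.5 sphere at (-2.5, -4) slices to a regular 6-gon of circumradius 10.280 (√(r²−h²) with h=2.14 from center) (perimeter = 2·6·10.280·sin(180°/6) = 61.68 mm); the cube at (3, 6.5) is present — its section is the full 19×7.5 rectangle (perimeter 53.00 mm); the 12.5×24.5 cube at (0.5, -0.5) contributes its full rectangle (perimeter 74.00 mm); After the difference (first − rest): starting from the r=6 cylinder, the r=10.5 sphere at (-2.5, -4) partially overlaps it — only the 89.00 mm² overlap (of its 274.54 mm²) is removed, clipping the outline; the 19×7.5 cube at (3, 6.5) misses the remaining region (no effect); the 12.5×24.5 cube at (0.5, -0.5) partially overlaps it — only the 3.48 mm² overlap (of its 306.25 mm²) is removed, clipping the outline — boundary = 7.80 mm. Overall, the cross-section is a single solid region. Total boundary length (outer) = 7.80 mm.

7.80 mm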